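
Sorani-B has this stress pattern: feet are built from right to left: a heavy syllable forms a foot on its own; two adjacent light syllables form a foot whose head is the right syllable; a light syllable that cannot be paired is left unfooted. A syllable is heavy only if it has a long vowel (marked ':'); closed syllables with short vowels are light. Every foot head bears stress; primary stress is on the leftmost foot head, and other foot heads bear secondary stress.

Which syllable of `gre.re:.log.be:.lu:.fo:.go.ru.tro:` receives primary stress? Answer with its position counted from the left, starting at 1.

Weights: 1 gre L, 2 re: H, 3 log L, 4 be: H, 5 lu: H, 6 fo: H, 7 go L, 8 ru L, 9 tro: H.
Parse right to left (heavy = foot alone; LL = one foot; stranded L unfooted): gre (ˈre:) log (ˈbe:) (ˈlu:) (ˈfo:) (go.ˈru) (ˈtro:).
Foot heads: 2, 4, 5, 6, 8, 9.
Primary stress on the leftmost head = syllable 2.
Primary stress: syllable 2 → gre.ˈre:.log.be:.lu:.fo:.go.ru.tro:.

2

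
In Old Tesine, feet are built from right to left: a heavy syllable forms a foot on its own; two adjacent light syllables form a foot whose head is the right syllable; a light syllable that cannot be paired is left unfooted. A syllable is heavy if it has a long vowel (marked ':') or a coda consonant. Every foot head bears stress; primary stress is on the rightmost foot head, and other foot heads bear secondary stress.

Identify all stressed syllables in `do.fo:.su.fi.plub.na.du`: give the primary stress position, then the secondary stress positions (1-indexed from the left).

primary 7, secondary 2, 4, 5

Weights: 1 do L, 2 fo: H, 3 su L, 4 fi L, 5 plub H, 6 na L, 7 du L.
Parse right to left (heavy = foot alone; LL = one foot; stranded L unfooted): do (ˈfo:) (su.ˈfi) (ˈplub) (na.ˈdu).
Foot heads: 2, 4, 5, 7.
Primary stress on the rightmost head = syllable 7.
Secondary stress on 2, 4, 5: do.ˌfo:.su.ˌfi.ˌplub.na.ˈdu.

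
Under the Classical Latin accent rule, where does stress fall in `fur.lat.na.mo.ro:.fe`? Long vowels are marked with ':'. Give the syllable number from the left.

Classical Latin: stress the penult if heavy (long vowel or closed), else the antepenult.
Weights: 4 mo L, 5 ro: H, 6 fe L.
The penult (syllable 5, ro:) is heavy, so it takes stress.
Stress on syllable 5: fur.lat.na.mo.ˈro:.fe.

5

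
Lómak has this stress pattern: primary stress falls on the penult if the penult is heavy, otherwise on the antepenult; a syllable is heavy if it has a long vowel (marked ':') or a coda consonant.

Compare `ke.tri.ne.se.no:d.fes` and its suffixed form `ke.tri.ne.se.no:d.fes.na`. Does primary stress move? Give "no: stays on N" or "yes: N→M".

Base `ke.tri.ne.se.no:d.fes` (6 syllables):
  Weights: 4 se L, 5 no:d H, 6 fes H.
  The penult (syllable 5, no:d) is heavy, so it takes stress.
  → primary stress on syllable 5.
Suffixed `ke.tri.ne.se.no:d.fes.na` (7 syllables):
  Weights: 5 no:d H, 6 fes H, 7 na L.
  The penult (syllable 6, fes) is heavy, so it takes stress.
  → primary stress on syllable 6.

yes: 5→6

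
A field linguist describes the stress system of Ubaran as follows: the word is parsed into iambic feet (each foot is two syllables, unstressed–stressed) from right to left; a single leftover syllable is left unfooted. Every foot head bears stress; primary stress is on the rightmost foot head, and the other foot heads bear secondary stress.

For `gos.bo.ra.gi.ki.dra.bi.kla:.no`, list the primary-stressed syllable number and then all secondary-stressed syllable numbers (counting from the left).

Parse right to left into iambic (σˈσ) feet: gos (bo.ˈra) (gi.ˈki) (dra.ˈbi) (kla:.ˈno). Syllable 1 is left unfooted.
Foot heads (stressed positions): 3, 5, 7, 9.
End Rule Rightmost: primary stress on the rightmost head = syllable 9.
Secondary stress on 3, 5, 7: gos.bo.ˌra.gi.ˌki.dra.ˌbi.kla:.ˈno.

primary 9, secondary 3, 5, 7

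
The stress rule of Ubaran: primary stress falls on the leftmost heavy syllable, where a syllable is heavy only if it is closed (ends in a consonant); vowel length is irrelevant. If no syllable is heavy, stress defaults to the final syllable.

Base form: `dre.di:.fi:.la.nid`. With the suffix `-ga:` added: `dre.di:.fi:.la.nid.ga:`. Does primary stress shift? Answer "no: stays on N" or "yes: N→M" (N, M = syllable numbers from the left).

Base `dre.di:.fi:.la.nid` (5 syllables):
  Weights: 1 dre L, 2 di: L, 3 fi: L, 4 la L, 5 nid H.
  Heavy syllables in the domain: 5. The leftmost is syllable 5 (nid).
  → primary stress on syllable 5.
Suffixed `dre.di:.fi:.la.nid.ga:` (6 syllables):
  Weights: 1 dre L, 2 di: L, 3 fi: L, 4 la L, 5 nid H, 6 ga: L.
  Heavy syllables in the domain: 5. The leftmost is syllable 5 (nid).
  → primary stress on syllable 5.

no: stays on 5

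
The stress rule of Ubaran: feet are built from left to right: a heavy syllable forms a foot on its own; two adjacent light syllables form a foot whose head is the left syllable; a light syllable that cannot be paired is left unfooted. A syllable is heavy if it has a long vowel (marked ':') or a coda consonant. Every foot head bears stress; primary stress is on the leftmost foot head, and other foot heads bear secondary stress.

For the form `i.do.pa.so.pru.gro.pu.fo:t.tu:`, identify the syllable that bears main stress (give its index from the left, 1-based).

1

Weights: 1 i L, 2 do L, 3 pa L, 4 so L, 5 pru L, 6 gro L, 7 pu L, 8 fo:t H, 9 tu: H.
Parse left to right (heavy = foot alone; LL = one foot; stranded L unfooted): (ˈi.do) (ˈpa.so) (ˈpru.gro) pu (ˈfo:t) (ˈtu:).
Foot heads: 1, 3, 5, 8, 9.
Primary stress on the leftmost head = syllable 1.
Primary stress: syllable 1 → ˈi.do.pa.so.pru.gro.pu.fo:t.tu:.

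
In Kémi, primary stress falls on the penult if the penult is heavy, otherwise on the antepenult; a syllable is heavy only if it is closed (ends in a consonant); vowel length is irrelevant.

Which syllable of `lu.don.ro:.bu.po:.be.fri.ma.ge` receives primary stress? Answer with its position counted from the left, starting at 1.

7

Weights: 7 fri L, 8 ma L, 9 ge L.
The penult (syllable 8, ma) is light, so stress falls on the antepenult (syllable 7, fri).
Primary stress: syllable 7 → lu.don.ro:.bu.po:.be.ˈfri.ma.ge.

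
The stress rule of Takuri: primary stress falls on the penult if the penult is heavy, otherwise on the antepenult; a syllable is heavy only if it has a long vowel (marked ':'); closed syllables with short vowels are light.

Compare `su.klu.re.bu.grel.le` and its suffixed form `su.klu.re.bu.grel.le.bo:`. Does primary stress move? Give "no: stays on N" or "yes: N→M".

Base `su.klu.re.bu.grel.le` (6 syllables):
  Weights: 4 bu L, 5 grel L, 6 le L.
  The penult (syllable 5, grel) is light, so stress falls on the antepenult (syllable 4, bu).
  → primary stress on syllable 4.
Suffixed `su.klu.re.bu.grel.le.bo:` (7 syllables):
  Weights: 5 grel L, 6 le L, 7 bo: H.
  The penult (syllable 6, le) is light, so stress falls on the antepenult (syllable 5, grel).
  → primary stress on syllable 5.

yes: 4→5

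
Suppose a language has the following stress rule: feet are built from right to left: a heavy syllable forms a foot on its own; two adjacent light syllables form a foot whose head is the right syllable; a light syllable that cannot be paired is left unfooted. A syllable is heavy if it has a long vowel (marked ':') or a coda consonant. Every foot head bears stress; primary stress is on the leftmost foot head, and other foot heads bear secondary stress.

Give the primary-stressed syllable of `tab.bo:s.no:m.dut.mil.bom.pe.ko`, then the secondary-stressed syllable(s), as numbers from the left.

Weights: 1 tab H, 2 bo:s H, 3 no:m H, 4 dut H, 5 mil H, 6 bom H, 7 pe L, 8 ko L.
Parse right to left (heavy = foot alone; LL = one foot; stranded L unfooted): (ˈtab) (ˈbo:s) (ˈno:m) (ˈdut) (ˈmil) (ˈbom) (pe.ˈko).
Foot heads: 1, 2, 3, 4, 5, 6, 8.
Primary stress on the leftmost head = syllable 1.
Secondary stress on 2, 3, 4, 5, 6, 8: ˈtab.ˌbo:s.ˌno:m.ˌdut.ˌmil.ˌbom.pe.ˌko.

primary 1, secondary 2, 3, 4, 5, 6, 8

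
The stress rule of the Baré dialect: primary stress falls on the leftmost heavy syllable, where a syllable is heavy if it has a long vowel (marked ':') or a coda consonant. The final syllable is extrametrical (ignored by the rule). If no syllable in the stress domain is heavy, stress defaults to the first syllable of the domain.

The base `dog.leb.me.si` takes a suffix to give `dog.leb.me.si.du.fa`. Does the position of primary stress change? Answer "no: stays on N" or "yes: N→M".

no: stays on 1

Base `dog.leb.me.si` (4 syllables):
  The final syllable (4, si) is extrametrical; the stress domain is syllables 1–3.
  Weights: 1 dog H, 2 leb H, 3 me L.
  Heavy syllables in the domain: 1, 2. The leftmost is syllable 1 (dog).
  → primary stress on syllable 1.
Suffixed `dog.leb.me.si.du.fa` (6 syllables):
  The final syllable (6, fa) is extrametrical; the stress domain is syllables 1–5.
  Weights: 1 dog H, 2 leb H, 3 me L, 4 si L, 5 du L.
  Heavy syllables in the domain: 1, 2. The leftmost is syllable 1 (dog).
  → primary stress on syllable 1.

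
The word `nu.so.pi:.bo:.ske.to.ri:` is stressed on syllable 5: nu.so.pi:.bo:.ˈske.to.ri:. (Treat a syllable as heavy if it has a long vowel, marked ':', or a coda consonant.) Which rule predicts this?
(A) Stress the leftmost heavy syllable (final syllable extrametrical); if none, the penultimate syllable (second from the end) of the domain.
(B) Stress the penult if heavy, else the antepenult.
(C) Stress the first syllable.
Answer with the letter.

Rule A → syllable 3 (observed: 5).
Rule B → syllable 5 ✓.
Rule C → syllable 1 (observed: 5).

B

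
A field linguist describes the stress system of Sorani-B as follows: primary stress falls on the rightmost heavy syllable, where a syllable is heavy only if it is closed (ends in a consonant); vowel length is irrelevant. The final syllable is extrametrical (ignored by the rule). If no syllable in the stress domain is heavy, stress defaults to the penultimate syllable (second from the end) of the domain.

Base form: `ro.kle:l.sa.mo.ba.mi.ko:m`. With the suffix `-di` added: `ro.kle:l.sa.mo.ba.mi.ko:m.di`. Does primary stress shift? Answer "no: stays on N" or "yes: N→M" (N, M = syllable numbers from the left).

Base `ro.kle:l.sa.mo.ba.mi.ko:m` (7 syllables):
  The final syllable (7, ko:m) is extrametrical; the stress domain is syllables 1–6.
  Weights: 1 ro L, 2 kle:l H, 3 sa L, 4 mo L, 5 ba L, 6 mi L.
  Heavy syllables in the domain: 2. The rightmost is syllable 2 (kle:l).
  → primary stress on syllable 2.
Suffixed `ro.kle:l.sa.mo.ba.mi.ko:m.di` (8 syllables):
  The final syllable (8, di) is extrametrical; the stress domain is syllables 1–7.
  Weights: 1 ro L, 2 kle:l H, 3 sa L, 4 mo L, 5 ba L, 6 mi L, 7 ko:m H.
  Heavy syllables in the domain: 2, 7. The rightmost is syllable 7 (ko:m).
  → primary stress on syllable 7.

yes: 2→7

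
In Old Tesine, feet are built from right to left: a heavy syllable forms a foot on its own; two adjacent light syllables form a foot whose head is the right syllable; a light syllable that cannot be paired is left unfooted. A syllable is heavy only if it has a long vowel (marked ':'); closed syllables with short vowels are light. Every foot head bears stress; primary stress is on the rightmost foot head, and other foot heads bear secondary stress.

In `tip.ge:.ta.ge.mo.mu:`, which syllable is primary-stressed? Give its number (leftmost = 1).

6

Weights: 1 tip L, 2 ge: H, 3 ta L, 4 ge L, 5 mo L, 6 mu: H.
Parse right to left (heavy = foot alone; LL = one foot; stranded L unfooted): tip (ˈge:) ta (ge.ˈmo) (ˈmu:).
Foot heads: 2, 5, 6.
Primary stress on the rightmost head = syllable 6.
Primary stress: syllable 6 → tip.ge:.ta.ge.mo.ˈmu:.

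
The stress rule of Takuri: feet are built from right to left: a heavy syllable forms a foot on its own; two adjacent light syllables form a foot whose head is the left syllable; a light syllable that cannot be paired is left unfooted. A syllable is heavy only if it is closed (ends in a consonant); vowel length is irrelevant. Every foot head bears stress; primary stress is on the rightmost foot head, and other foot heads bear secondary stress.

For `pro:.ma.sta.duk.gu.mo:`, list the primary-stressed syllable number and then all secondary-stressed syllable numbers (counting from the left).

primary 5, secondary 2, 4

Weights: 1 pro: L, 2 ma L, 3 sta L, 4 duk H, 5 gu L, 6 mo: L.
Parse right to left (heavy = foot alone; LL = one foot; stranded L unfooted): pro: (ˈma.sta) (ˈduk) (ˈgu.mo:).
Foot heads: 2, 4, 5.
Primary stress on the rightmost head = syllable 5.
Secondary stress on 2, 4: pro:.ˌma.sta.ˌduk.ˈgu.mo:.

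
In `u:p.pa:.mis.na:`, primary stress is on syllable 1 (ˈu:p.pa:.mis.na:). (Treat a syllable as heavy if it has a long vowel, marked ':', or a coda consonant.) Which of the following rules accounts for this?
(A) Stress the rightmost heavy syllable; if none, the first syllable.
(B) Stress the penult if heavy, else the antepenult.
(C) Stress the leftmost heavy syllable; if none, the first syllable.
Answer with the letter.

C

Rule A → syllable 4 (observed: 1).
Rule B → syllable 3 (observed: 1).
Rule C → syllable 1 ✓.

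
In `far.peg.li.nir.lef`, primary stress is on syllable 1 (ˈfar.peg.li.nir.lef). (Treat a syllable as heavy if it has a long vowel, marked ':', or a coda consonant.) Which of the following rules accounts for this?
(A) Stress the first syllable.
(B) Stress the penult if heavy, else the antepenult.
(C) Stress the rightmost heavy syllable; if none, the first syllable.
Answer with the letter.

Rule A → syllable 1 ✓.
Rule B → syllable 4 (observed: 1).
Rule C → syllable 5 (observed: 1).

A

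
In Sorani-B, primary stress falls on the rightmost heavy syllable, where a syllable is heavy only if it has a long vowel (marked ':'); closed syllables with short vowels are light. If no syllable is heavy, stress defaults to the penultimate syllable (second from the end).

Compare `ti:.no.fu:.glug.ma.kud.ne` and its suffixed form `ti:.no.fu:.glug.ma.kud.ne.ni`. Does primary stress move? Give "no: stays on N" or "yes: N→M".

no: stays on 3

Base `ti:.no.fu:.glug.ma.kud.ne` (7 syllables):
  Weights: 1 ti: H, 2 no L, 3 fu: H, 4 glug L, 5 ma L, 6 kud L, 7 ne L.
  Heavy syllables in the domain: 1, 3. The rightmost is syllable 3 (fu:).
  → primary stress on syllable 3.
Suffixed `ti:.no.fu:.glug.ma.kud.ne.ni` (8 syllables):
  Weights: 1 ti: H, 2 no L, 3 fu: H, 4 glug L, 5 ma L, 6 kud L, 7 ne L, 8 ni L.
  Heavy syllables in the domain: 1, 3. The rightmost is syllable 3 (fu:).
  → primary stress on syllable 3.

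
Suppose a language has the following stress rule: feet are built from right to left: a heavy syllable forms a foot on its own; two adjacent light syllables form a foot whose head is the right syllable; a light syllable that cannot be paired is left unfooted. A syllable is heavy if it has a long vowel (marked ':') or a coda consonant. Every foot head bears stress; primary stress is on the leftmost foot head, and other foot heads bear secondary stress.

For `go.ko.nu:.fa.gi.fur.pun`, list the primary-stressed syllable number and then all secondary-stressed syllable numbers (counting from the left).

Weights: 1 go L, 2 ko L, 3 nu: H, 4 fa L, 5 gi L, 6 fur H, 7 pun H.
Parse right to left (heavy = foot alone; LL = one foot; stranded L unfooted): (go.ˈko) (ˈnu:) (fa.ˈgi) (ˈfur) (ˈpun).
Foot heads: 2, 3, 5, 6, 7.
Primary stress on the leftmost head = syllable 2.
Secondary stress on 3, 5, 6, 7: go.ˈko.ˌnu:.fa.ˌgi.ˌfur.ˌpun.

primary 2, secondary 3, 5, 6, 7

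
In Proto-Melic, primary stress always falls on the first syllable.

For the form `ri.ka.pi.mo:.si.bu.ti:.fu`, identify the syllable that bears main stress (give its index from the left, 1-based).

1

The word has 8 syllables; the first syllable is syllable 1 (ri).
Primary stress: syllable 1 → ˈri.ka.pi.mo:.si.bu.ti:.fu.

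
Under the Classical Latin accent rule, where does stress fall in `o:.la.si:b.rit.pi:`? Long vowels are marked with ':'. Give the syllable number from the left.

4

Classical Latin: stress the penult if heavy (long vowel or closed), else the antepenult.
Weights: 3 si:b H, 4 rit H, 5 pi: H.
The penult (syllable 4, rit) is heavy, so it takes stress.
Stress on syllable 4: o:.la.si:b.ˈrit.pi:.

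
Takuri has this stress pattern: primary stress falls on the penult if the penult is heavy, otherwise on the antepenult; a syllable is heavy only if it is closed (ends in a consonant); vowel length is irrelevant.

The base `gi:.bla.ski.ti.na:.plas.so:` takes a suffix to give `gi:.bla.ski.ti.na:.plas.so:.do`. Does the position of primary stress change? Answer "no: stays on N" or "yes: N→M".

no: stays on 6

Base `gi:.bla.ski.ti.na:.plas.so:` (7 syllables):
  Weights: 5 na: L, 6 plas H, 7 so: L.
  The penult (syllable 6, plas) is heavy, so it takes stress.
  → primary stress on syllable 6.
Suffixed `gi:.bla.ski.ti.na:.plas.so:.do` (8 syllables):
  Weights: 6 plas H, 7 so: L, 8 do L.
  The penult (syllable 7, so:) is light, so stress falls on the antepenult (syllable 6, plas).
  → primary stress on syllable 6.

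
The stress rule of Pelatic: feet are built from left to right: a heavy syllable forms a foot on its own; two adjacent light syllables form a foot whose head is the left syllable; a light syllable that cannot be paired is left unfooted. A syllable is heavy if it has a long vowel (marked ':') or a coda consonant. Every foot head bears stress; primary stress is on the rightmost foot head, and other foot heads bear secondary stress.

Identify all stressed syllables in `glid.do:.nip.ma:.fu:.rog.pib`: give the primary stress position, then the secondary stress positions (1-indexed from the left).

Weights: 1 glid H, 2 do: H, 3 nip H, 4 ma: H, 5 fu: H, 6 rog H, 7 pib H.
Parse left to right (heavy = foot alone; LL = one foot; stranded L unfooted): (ˈglid) (ˈdo:) (ˈnip) (ˈma:) (ˈfu:) (ˈrog) (ˈpib).
Foot heads: 1, 2, 3, 4, 5, 6, 7.
Primary stress on the rightmost head = syllable 7.
Secondary stress on 1, 2, 3, 4, 5, 6: ˌglid.ˌdo:.ˌnip.ˌma:.ˌfu:.ˌrog.ˈpib.

primary 7, secondary 1, 2, 3, 4, 5, 6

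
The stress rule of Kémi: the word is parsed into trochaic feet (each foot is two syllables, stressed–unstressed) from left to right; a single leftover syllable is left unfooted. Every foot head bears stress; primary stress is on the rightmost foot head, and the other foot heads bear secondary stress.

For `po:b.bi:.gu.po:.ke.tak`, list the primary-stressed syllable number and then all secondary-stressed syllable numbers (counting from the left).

primary 5, secondary 1, 3

Parse left to right into trochaic (ˈσσ) feet: (ˈpo:b.bi:) (ˈgu.po:) (ˈke.tak).
Foot heads (stressed positions): 1, 3, 5.
End Rule Rightmost: primary stress on the rightmost head = syllable 5.
Secondary stress on 1, 3: ˌpo:b.bi:.ˌgu.po:.ˈke.tak.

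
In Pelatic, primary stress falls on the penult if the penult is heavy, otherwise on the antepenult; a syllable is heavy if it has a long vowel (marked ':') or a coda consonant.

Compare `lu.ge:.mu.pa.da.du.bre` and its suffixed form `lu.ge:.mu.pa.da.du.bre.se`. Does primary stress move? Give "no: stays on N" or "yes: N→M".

Base `lu.ge:.mu.pa.da.du.bre` (7 syllables):
  Weights: 5 da L, 6 du L, 7 bre L.
  The penult (syllable 6, du) is light, so stress falls on the antepenult (syllable 5, da).
  → primary stress on syllable 5.
Suffixed `lu.ge:.mu.pa.da.du.bre.se` (8 syllables):
  Weights: 6 du L, 7 bre L, 8 se L.
  The penult (syllable 7, bre) is light, so stress falls on the antepenult (syllable 6, du).
  → primary stress on syllable 6.

yes: 5→6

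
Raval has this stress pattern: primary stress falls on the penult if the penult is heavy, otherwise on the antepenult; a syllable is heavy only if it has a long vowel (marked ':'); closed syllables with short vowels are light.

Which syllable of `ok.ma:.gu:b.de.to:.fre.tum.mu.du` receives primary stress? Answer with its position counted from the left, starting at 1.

Weights: 7 tum L, 8 mu L, 9 du L.
The penult (syllable 8, mu) is light, so stress falls on the antepenult (syllable 7, tum).
Primary stress: syllable 7 → ok.ma:.gu:b.de.to:.fre.ˈtum.mu.du.

7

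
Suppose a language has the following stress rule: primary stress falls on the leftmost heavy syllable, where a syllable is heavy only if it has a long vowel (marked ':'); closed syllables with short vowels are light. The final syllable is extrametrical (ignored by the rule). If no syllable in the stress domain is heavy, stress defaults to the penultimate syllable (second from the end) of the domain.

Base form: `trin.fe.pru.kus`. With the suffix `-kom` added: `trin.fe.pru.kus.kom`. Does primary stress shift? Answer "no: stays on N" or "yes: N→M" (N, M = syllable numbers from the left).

yes: 2→3

Base `trin.fe.pru.kus` (4 syllables):
  The final syllable (4, kus) is extrametrical; the stress domain is syllables 1–3.
  Weights: 1 trin L, 2 fe L, 3 pru L.
  No heavy syllable in the domain; default to the penultimate syllable (second from the end) of the domain = syllable 2.
  → primary stress on syllable 2.
Suffixed `trin.fe.pru.kus.kom` (5 syllables):
  The final syllable (5, kom) is extrametrical; the stress domain is syllables 1–4.
  Weights: 1 trin L, 2 fe L, 3 pru L, 4 kus L.
  No heavy syllable in the domain; default to the penultimate syllable (second from the end) of the domain = syllable 3.
  → primary stress on syllable 3.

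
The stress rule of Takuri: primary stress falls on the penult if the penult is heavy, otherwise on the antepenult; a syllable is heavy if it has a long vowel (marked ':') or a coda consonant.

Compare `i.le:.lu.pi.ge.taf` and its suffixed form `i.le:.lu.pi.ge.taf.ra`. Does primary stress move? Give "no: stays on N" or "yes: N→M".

yes: 4→6

Base `i.le:.lu.pi.ge.taf` (6 syllables):
  Weights: 4 pi L, 5 ge L, 6 taf H.
  The penult (syllable 5, ge) is light, so stress falls on the antepenult (syllable 4, pi).
  → primary stress on syllable 4.
Suffixed `i.le:.lu.pi.ge.taf.ra` (7 syllables):
  Weights: 5 ge L, 6 taf H, 7 ra L.
  The penult (syllable 6, taf) is heavy, so it takes stress.
  → primary stress on syllable 6.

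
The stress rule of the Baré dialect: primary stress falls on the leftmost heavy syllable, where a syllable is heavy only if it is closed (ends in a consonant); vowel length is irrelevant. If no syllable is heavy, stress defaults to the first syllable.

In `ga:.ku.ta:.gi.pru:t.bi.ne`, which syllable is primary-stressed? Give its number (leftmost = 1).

Weights: 1 ga: L, 2 ku L, 3 ta: L, 4 gi L, 5 pru:t H, 6 bi L, 7 ne L.
Heavy syllables in the domain: 5. The leftmost is syllable 5 (pru:t).
Primary stress: syllable 5 → ga:.ku.ta:.gi.ˈpru:t.bi.ne.

5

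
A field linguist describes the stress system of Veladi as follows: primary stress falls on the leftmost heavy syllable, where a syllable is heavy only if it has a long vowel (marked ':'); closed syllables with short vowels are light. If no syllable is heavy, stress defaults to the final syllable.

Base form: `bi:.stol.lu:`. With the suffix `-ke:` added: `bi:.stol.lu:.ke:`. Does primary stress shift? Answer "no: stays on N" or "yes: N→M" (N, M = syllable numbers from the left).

no: stays on 1

Base `bi:.stol.lu:` (3 syllables):
  Weights: 1 bi: H, 2 stol L, 3 lu: H.
  Heavy syllables in the domain: 1, 3. The leftmost is syllable 1 (bi:).
  → primary stress on syllable 1.
Suffixed `bi:.stol.lu:.ke:` (4 syllables):
  Weights: 1 bi: H, 2 stol L, 3 lu: H, 4 ke: H.
  Heavy syllables in the domain: 1, 3, 4. The leftmost is syllable 1 (bi:).
  → primary stress on syllable 1.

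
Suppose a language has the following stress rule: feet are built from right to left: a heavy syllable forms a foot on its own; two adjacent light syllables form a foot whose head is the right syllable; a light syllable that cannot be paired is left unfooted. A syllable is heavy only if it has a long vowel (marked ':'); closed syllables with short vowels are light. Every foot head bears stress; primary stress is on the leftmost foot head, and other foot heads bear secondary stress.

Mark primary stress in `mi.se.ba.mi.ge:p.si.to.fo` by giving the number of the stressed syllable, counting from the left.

2

Weights: 1 mi L, 2 se L, 3 ba L, 4 mi L, 5 ge:p H, 6 si L, 7 to L, 8 fo L.
Parse right to left (heavy = foot alone; LL = one foot; stranded L unfooted): (mi.ˈse) (ba.ˈmi) (ˈge:p) si (to.ˈfo).
Foot heads: 2, 4, 5, 8.
Primary stress on the leftmost head = syllable 2.
Primary stress: syllable 2 → mi.ˈse.ba.mi.ge:p.si.to.fo.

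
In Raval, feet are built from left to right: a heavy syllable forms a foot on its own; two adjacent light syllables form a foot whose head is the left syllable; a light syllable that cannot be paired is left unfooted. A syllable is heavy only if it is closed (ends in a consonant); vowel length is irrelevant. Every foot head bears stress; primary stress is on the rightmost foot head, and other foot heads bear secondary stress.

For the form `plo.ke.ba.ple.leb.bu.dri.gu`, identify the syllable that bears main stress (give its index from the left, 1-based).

Weights: 1 plo L, 2 ke L, 3 ba L, 4 ple L, 5 leb H, 6 bu L, 7 dri L, 8 gu L.
Parse left to right (heavy = foot alone; LL = one foot; stranded L unfooted): (ˈplo.ke) (ˈba.ple) (ˈleb) (ˈbu.dri) gu.
Foot heads: 1, 3, 5, 6.
Primary stress on the rightmost head = syllable 6.
Primary stress: syllable 6 → plo.ke.ba.ple.leb.ˈbu.dri.gu.

6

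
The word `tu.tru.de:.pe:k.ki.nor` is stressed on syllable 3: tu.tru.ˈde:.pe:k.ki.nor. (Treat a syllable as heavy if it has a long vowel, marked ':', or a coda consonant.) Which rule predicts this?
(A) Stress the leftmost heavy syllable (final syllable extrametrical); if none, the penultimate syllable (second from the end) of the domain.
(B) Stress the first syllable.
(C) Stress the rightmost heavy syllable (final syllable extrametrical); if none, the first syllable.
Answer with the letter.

Rule A → syllable 3 ✓.
Rule B → syllable 1 (observed: 3).
Rule C → syllable 4 (observed: 3).

A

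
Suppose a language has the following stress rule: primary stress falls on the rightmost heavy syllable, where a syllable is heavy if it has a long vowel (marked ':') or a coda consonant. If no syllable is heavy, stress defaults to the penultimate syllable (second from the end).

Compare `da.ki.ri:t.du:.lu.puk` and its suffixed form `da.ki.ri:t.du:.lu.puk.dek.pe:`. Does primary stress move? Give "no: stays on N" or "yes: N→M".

Base `da.ki.ri:t.du:.lu.puk` (6 syllables):
  Weights: 1 da L, 2 ki L, 3 ri:t H, 4 du: H, 5 lu L, 6 puk H.
  Heavy syllables in the domain: 3, 4, 6. The rightmost is syllable 6 (puk).
  → primary stress on syllable 6.
Suffixed `da.ki.ri:t.du:.lu.puk.dek.pe:` (8 syllables):
  Weights: 1 da L, 2 ki L, 3 ri:t H, 4 du: H, 5 lu L, 6 puk H, 7 dek H, 8 pe: H.
  Heavy syllables in the domain: 3, 4, 6, 7, 8. The rightmost is syllable 8 (pe:).
  → primary stress on syllable 8.

yes: 6→8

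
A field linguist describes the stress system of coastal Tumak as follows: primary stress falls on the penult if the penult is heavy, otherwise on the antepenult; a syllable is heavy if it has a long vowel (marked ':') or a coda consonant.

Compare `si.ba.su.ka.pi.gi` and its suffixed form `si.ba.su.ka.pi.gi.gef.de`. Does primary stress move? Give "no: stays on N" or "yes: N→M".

Base `si.ba.su.ka.pi.gi` (6 syllables):
  Weights: 4 ka L, 5 pi L, 6 gi L.
  The penult (syllable 5, pi) is light, so stress falls on the antepenult (syllable 4, ka).
  → primary stress on syllable 4.
Suffixed `si.ba.su.ka.pi.gi.gef.de` (8 syllables):
  Weights: 6 gi L, 7 gef H, 8 de L.
  The penult (syllable 7, gef) is heavy, so it takes stress.
  → primary stress on syllable 7.

yes: 4→7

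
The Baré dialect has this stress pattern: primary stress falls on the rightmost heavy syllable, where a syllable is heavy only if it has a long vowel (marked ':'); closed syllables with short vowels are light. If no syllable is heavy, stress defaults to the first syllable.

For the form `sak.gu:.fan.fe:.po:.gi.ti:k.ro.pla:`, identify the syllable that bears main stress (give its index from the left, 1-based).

9

Weights: 1 sak L, 2 gu: H, 3 fan L, 4 fe: H, 5 po: H, 6 gi L, 7 ti:k H, 8 ro L, 9 pla: H.
Heavy syllables in the domain: 2, 4, 5, 7, 9. The rightmost is syllable 9 (pla:).
Primary stress: syllable 9 → sak.gu:.fan.fe:.po:.gi.ti:k.ro.ˈpla:.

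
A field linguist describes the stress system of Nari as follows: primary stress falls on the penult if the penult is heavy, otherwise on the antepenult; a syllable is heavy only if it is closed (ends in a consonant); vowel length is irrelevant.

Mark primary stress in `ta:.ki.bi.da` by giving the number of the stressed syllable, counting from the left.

Weights: 2 ki L, 3 bi L, 4 da L.
The penult (syllable 3, bi) is light, so stress falls on the antepenult (syllable 2, ki).
Primary stress: syllable 2 → ta:.ˈki.bi.da.

2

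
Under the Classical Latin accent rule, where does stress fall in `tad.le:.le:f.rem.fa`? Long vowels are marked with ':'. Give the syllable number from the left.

Classical Latin: stress the penult if heavy (long vowel or closed), else the antepenult.
Weights: 3 le:f H, 4 rem H, 5 fa L.
The penult (syllable 4, rem) is heavy, so it takes stress.
Stress on syllable 4: tad.le:.le:f.ˈrem.fa.

4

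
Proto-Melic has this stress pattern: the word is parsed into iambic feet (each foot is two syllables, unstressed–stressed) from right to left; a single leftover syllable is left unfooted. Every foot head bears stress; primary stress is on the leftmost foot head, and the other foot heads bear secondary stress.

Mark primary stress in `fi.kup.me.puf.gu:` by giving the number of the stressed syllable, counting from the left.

Parse right to left into iambic (σˈσ) feet: fi (kup.ˈme) (puf.ˈgu:). Syllable 1 is left unfooted.
Foot heads (stressed positions): 3, 5.
End Rule Leftmost: primary stress on the leftmost head = syllable 3.
Primary stress: syllable 3 → fi.kup.ˈme.puf.gu:.

3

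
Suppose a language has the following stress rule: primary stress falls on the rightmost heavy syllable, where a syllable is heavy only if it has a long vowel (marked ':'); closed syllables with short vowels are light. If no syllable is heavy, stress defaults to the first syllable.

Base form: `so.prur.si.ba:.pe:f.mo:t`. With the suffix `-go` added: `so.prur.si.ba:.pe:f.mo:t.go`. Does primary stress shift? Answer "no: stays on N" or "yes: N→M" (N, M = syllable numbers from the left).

Base `so.prur.si.ba:.pe:f.mo:t` (6 syllables):
  Weights: 1 so L, 2 prur L, 3 si L, 4 ba: H, 5 pe:f H, 6 mo:t H.
  Heavy syllables in the domain: 4, 5, 6. The rightmost is syllable 6 (mo:t).
  → primary stress on syllable 6.
Suffixed `so.prur.si.ba:.pe:f.mo:t.go` (7 syllables):
  Weights: 1 so L, 2 prur L, 3 si L, 4 ba: H, 5 pe:f H, 6 mo:t H, 7 go L.
  Heavy syllables in the domain: 4, 5, 6. The rightmost is syllable 6 (mo:t).
  → primary stress on syllable 6.

no: stays on 6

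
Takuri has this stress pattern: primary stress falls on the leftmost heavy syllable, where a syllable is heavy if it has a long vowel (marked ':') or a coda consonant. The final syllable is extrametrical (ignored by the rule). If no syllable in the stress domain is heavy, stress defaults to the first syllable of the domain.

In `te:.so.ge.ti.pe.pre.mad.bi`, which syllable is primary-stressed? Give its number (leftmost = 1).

1

The final syllable (8, bi) is extrametrical; the stress domain is syllables 1–7.
Weights: 1 te: H, 2 so L, 3 ge L, 4 ti L, 5 pe L, 6 pre L, 7 mad H.
Heavy syllables in the domain: 1, 7. The leftmost is syllable 1 (te:).
Primary stress: syllable 1 → ˈte:.so.ge.ti.pe.pre.mad.bi.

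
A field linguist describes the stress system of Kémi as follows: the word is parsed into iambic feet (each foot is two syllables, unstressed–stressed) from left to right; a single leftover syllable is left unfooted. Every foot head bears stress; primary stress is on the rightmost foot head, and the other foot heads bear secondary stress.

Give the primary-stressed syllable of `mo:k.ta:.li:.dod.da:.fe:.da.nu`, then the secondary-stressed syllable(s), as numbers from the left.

primary 8, secondary 2, 4, 6

Parse left to right into iambic (σˈσ) feet: (mo:k.ˈta:) (li:.ˈdod) (da:.ˈfe:) (da.ˈnu).
Foot heads (stressed positions): 2, 4, 6, 8.
End Rule Rightmost: primary stress on the rightmost head = syllable 8.
Secondary stress on 2, 4, 6: mo:k.ˌta:.li:.ˌdod.da:.ˌfe:.da.ˈnu.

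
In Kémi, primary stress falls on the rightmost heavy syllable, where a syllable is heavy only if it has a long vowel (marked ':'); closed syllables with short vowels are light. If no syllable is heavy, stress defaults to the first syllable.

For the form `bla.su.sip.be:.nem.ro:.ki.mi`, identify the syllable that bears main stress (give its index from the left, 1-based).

Weights: 1 bla L, 2 su L, 3 sip L, 4 be: H, 5 nem L, 6 ro: H, 7 ki L, 8 mi L.
Heavy syllables in the domain: 4, 6. The rightmost is syllable 6 (ro:).
Primary stress: syllable 6 → bla.su.sip.be:.nem.ˈro:.ki.mi.

6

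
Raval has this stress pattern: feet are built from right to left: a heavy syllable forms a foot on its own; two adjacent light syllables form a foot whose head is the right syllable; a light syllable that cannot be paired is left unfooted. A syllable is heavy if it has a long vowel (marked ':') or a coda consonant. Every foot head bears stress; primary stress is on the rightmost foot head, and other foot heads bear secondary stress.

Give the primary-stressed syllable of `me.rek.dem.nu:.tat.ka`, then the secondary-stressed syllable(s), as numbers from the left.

Weights: 1 me L, 2 rek H, 3 dem H, 4 nu: H, 5 tat H, 6 ka L.
Parse right to left (heavy = foot alone; LL = one foot; stranded L unfooted): me (ˈrek) (ˈdem) (ˈnu:) (ˈtat) ka.
Foot heads: 2, 3, 4, 5.
Primary stress on the rightmost head = syllable 5.
Secondary stress on 2, 3, 4: me.ˌrek.ˌdem.ˌnu:.ˈtat.ka.

primary 5, secondary 2, 3, 4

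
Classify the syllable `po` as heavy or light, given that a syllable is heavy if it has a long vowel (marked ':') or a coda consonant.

light

`po`: short vowel, open (no coda). Short vowel, open → light.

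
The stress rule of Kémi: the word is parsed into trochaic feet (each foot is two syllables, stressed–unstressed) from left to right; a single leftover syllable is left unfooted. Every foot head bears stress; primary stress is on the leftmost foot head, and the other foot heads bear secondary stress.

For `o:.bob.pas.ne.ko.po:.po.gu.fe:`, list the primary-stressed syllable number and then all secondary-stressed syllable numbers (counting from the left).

Parse left to right into trochaic (ˈσσ) feet: (ˈo:.bob) (ˈpas.ne) (ˈko.po:) (ˈpo.gu) fe:. Syllable 9 is left unfooted.
Foot heads (stressed positions): 1, 3, 5, 7.
End Rule Leftmost: primary stress on the leftmost head = syllable 1.
Secondary stress on 3, 5, 7: ˈo:.bob.ˌpas.ne.ˌko.po:.ˌpo.gu.fe:.

primary 1, secondary 3, 5, 7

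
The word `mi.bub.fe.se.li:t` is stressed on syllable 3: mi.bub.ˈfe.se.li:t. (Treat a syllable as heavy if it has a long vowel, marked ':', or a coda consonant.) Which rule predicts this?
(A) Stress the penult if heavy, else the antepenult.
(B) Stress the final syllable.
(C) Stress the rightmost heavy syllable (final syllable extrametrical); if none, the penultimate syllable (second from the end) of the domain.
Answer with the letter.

A

Rule A → syllable 3 ✓.
Rule B → syllable 5 (observed: 3).
Rule C → syllable 2 (observed: 3).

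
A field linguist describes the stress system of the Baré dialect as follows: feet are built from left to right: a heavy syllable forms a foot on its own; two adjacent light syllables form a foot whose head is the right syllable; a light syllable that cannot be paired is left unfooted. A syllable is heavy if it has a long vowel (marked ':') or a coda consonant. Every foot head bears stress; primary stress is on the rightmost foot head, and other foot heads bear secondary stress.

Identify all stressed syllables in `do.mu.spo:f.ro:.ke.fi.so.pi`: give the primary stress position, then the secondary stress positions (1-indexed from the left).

primary 8, secondary 2, 3, 4, 6

Weights: 1 do L, 2 mu L, 3 spo:f H, 4 ro: H, 5 ke L, 6 fi L, 7 so L, 8 pi L.
Parse left to right (heavy = foot alone; LL = one foot; stranded L unfooted): (do.ˈmu) (ˈspo:f) (ˈro:) (ke.ˈfi) (so.ˈpi).
Foot heads: 2, 3, 4, 6, 8.
Primary stress on the rightmost head = syllable 8.
Secondary stress on 2, 3, 4, 6: do.ˌmu.ˌspo:f.ˌro:.ke.ˌfi.so.ˈpi.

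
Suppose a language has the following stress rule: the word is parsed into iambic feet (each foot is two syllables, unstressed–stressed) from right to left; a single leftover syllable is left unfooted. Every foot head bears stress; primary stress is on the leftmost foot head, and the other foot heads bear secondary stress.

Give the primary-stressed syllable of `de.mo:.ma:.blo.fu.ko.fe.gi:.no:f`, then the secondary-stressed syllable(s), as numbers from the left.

primary 3, secondary 5, 7, 9

Parse right to left into iambic (σˈσ) feet: de (mo:.ˈma:) (blo.ˈfu) (ko.ˈfe) (gi:.ˈno:f). Syllable 1 is left unfooted.
Foot heads (stressed positions): 3, 5, 7, 9.
End Rule Leftmost: primary stress on the leftmost head = syllable 3.
Secondary stress on 5, 7, 9: de.mo:.ˈma:.blo.ˌfu.ko.ˌfe.gi:.ˌno:f.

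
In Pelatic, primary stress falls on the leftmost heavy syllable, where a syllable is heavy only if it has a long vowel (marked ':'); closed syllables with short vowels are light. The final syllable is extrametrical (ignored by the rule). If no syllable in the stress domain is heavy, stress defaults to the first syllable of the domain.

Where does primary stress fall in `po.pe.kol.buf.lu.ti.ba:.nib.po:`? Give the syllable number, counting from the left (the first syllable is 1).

7

The final syllable (9, po:) is extrametrical; the stress domain is syllables 1–8.
Weights: 1 po L, 2 pe L, 3 kol L, 4 buf L, 5 lu L, 6 ti L, 7 ba: H, 8 nib L.
Heavy syllables in the domain: 7. The leftmost is syllable 7 (ba:).
Primary stress: syllable 7 → po.pe.kol.buf.lu.ti.ˈba:.nib.po:.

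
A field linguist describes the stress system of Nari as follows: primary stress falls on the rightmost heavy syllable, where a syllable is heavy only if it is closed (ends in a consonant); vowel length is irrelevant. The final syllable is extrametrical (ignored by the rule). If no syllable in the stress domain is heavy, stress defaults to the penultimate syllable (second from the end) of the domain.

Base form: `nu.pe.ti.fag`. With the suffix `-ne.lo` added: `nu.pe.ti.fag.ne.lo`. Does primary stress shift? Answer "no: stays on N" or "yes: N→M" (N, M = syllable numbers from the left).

yes: 2→4

Base `nu.pe.ti.fag` (4 syllables):
  The final syllable (4, fag) is extrametrical; the stress domain is syllables 1–3.
  Weights: 1 nu L, 2 pe L, 3 ti L.
  No heavy syllable in the domain; default to the penultimate syllable (second from the end) of the domain = syllable 2.
  → primary stress on syllable 2.
Suffixed `nu.pe.ti.fag.ne.lo` (6 syllables):
  The final syllable (6, lo) is extrametrical; the stress domain is syllables 1–5.
  Weights: 1 nu L, 2 pe L, 3 ti L, 4 fag H, 5 ne L.
  Heavy syllables in the domain: 4. The rightmost is syllable 4 (fag).
  → primary stress on syllable 4.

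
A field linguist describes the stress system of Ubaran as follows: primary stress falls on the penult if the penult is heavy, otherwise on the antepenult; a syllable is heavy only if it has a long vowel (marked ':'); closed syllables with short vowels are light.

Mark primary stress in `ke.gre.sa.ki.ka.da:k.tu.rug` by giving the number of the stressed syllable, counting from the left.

6

Weights: 6 da:k H, 7 tu L, 8 rug L.
The penult (syllable 7, tu) is light, so stress falls on the antepenult (syllable 6, da:k).
Primary stress: syllable 6 → ke.gre.sa.ki.ka.ˈda:k.tu.rug.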